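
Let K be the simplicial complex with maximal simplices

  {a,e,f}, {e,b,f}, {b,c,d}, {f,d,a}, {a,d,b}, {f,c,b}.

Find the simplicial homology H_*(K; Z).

Fix the vertex order a < b < c < d < e < f and write every simplex with vertices in increasing order. Then dim K = 2 and the simplices of K are:

  0-simplices (6): a, b, c, d, e, f
  1-simplices (12): ab, ad, ae, af, bc, bd, be, bf, cd, cf, df, ef
  2-simplices (6): abd, adf, aef, bcd, bcf, bef

Hence C_0 ≅ Z^6, C_1 ≅ Z^12, C_2 ≅ Z^6.

∂_1: C_1 → C_0 is given by ∂[p,q] = [q] − [p]. For instance
  ∂af = f − a.
The 6×12 boundary matrix has rank 5 and Smith normal form diag(1,1,1,1,1).

The boundary map ∂_2: C_2 → C_1 maps a triangle to the signed sum of its edges. For instance
  ∂bef = ef − bf + be,
  ∂adf = df − af + ad.
This gives a 12×6 integer matrix of rank 6; reducing to Smith normal form yields diagonal entries (1,1,1,1,1,1).

Reading off H_k = ker ∂_k / im ∂_{k+1}:

  H_0: rank C_0 − rank ∂_1 = 6 − 5 = 1, and the invariant factors of ∂_1 are all 1, so H_0 ≅ Z.
  H_1: rank ker ∂_1 − rank ∂_2 = (12 − 5) − 6 = 1, and the invariant factors of ∂_2 are all 1, so H_1 ≅ Z.
  H_2: rank ker ∂_2 − rank ∂_3 = (6 − 6) − 0 = 0, and there is no ∂_3, so H_2 ≅ 0.

As a check, the Euler characteristic is 6 − 12 + 6 = 0, which agrees with 1 − 1 + 0 = 0.
(K is a triangulation of the cylinder S^1 x I.)

H_0 = Z,  H_1 = Z,  H_2 = 0.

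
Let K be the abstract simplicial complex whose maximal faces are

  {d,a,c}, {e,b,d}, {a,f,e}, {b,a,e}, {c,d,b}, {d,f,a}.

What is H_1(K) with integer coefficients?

Take the total order a < b < c < d < e < f on the vertex set. Then K (dimension 2) consists of the simplices:

  0-simplices (6): a, b, c, d, e, f
  1-simplices (12): ab, ac, ad, ae, af, bc, bd, be, cd, de, df, ef
  2-simplices (6): abe, acd, adf, aef, bcd, bde

Hence C_0 ≅ Z^6, C_1 ≅ Z^12, C_2 ≅ Z^6.

The boundary map ∂_1: C_1 → C_0 maps an edge to its endpoints' difference, ∂[p,q] = q − p. For instance
  ∂df = f − d.
This gives a 6×12 integer matrix of rank 5; reducing to Smith normal form yields diagonal entries (1,1,1,1,1).

Boundary ∂_2: C_2 → C_1 acts by ∂[p,q,r] = [q,r] − [p,r] + [p,q]. For instance
  ∂bcd = cd − bd + bc,
  ∂acd = cd − ad + ac.
The 12×6 boundary matrix has rank 6 and Smith normal form diag(1,1,1,1,1,1).

Reading off H_k = ker ∂_k / im ∂_{k+1}:

  H_1: rank ker ∂_1 − rank ∂_2 = (12 − 5) − 6 = 1, and the invariant factors of ∂_2 are all 1, so H_1 ≅ Z.

H_1 = Z.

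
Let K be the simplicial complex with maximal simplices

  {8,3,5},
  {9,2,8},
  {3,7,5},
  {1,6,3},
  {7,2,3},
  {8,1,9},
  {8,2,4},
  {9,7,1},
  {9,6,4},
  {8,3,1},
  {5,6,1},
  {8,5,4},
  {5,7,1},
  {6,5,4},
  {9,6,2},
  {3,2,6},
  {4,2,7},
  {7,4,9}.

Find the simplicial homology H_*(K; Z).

H_0 = Z,  H_1 = Z ⊕ Z/2,  H_2 = 0.

Order the vertices as 1 < 2 < 3 < 4 < 5 < 6 < 7 < 8 < 9. Listing each simplex with vertices in this order, K has dimension 2 with simplices:

  0-simplices (9): [1], [2], [3], [4], [5], [6], [7], [8], [9]
  1-simplices (27): (27 of them)
  2-simplices (18): [1,3,6], [1,3,8], [1,5,6], [1,5,7], [1,7,9], [1,8,9], [2,3,6], [2,3,7], [2,4,7], [2,4,8], [2,6,9], [2,8,9], [3,5,7], [3,5,8], [4,5,6], [4,5,8], [4,6,9], [4,7,9]

giving chain groups C_0 ≅ Z^9, C_1 ≅ Z^27, C_2 ≅ Z^18.

The boundary map ∂_1: C_1 → C_0 is given by ∂[p,q] = [q] − [p]. For instance
  ∂[4,7] = [7] − [4].
The 9×27 boundary matrix has rank 8 and Smith normal form diag(1,1,1,1,1,1,1,1).

∂_2: C_2 → C_1 acts by ∂[p,q,r] = [q,r] − [p,r] + [p,q]. For instance
  ∂[2,6,9] = [6,9] − [2,9] + [2,6],
  ∂[2,3,7] = [3,7] − [2,7] + [2,3].
This gives a 27×18 integer matrix of rank 18; reducing to Smith normal form yields diagonal entries (1,1,1,1,1,1,1,1,1,1,1,1,1,1,1,1,1,2).

Reading off H_k = ker ∂_k / im ∂_{k+1}:

  H_0: rank C_0 − rank ∂_1 = 9 − 8 = 1, and the invariant factors of ∂_1 are all 1, so H_0 ≅ Z.
  H_1: rank ker ∂_1 − rank ∂_2 = (27 − 8) − 18 = 1, and ∂_2 has invariant factor 2 > 1, so H_1 ≅ Z ⊕ Z/2.
  H_2: rank ker ∂_2 − rank ∂_3 = (18 − 18) − 0 = 0, and there is no ∂_3, so H_2 ≅ 0.

As a check, the Euler characteristic is 9 − 27 + 18 = 0, which agrees with 1 − 1 + 0 = 0.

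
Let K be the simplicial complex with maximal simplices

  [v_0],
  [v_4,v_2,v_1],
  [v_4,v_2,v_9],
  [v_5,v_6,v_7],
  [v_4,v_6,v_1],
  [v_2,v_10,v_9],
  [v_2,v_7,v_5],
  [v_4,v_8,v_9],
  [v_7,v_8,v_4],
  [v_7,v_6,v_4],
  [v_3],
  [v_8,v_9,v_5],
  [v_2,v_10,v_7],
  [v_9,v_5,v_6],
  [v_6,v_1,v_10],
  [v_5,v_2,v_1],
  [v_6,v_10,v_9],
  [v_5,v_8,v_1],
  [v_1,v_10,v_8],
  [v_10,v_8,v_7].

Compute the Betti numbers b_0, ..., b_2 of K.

K has 11 vertices, 27 edges, 18 triangles.
rank ∂_0 = 0, rank ∂_1 = 8 ⇒ b_0 = 11 − 0 − 8 = 3; all invariant factors of ∂_1 are 1 so no torsion. So H_0 = Z^3.
rank ∂_1 = 8, rank ∂_2 = 17 ⇒ b_1 = 27 − 8 − 17 = 2; all invariant factors of ∂_2 are 1 so no torsion. So H_1 = Z^2.
rank ∂_2 = 17, rank ∂_3 = 0 ⇒ b_2 = 18 − 17 − 0 = 1. So H_2 = Z.

b_0 = 3, b_1 = 2, b_2 = 1.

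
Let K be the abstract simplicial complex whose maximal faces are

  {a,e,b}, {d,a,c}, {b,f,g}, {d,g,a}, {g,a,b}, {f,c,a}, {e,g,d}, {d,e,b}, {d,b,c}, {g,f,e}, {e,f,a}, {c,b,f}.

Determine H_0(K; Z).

H_0 ≅ Z.

We work with the vertex ordering a < b < c < d < e < f < g. The simplices of K, each written with vertices in increasing order, are:

  0-simplices (7): a, b, c, d, e, f, g
  1-simplices (18): ab, ac, ad, ae, af, ag, bc, bd, be, bf, bg, cd, cf, de, dg, ef, eg, fg
  2-simplices (12): abe, abg, acd, acf, adg, aef, bcd, bcf, bde, bfg, deg, efg

Hence C_0 ≅ Z^7, C_1 ≅ Z^18, C_2 ≅ Z^12.

Boundary ∂_1: C_1 → C_0 maps an edge to its endpoints' difference, ∂[p,q] = q − p. For instance
  ∂ae = e − a.
As a 7×18 matrix over Z this has rank 6, with invariant factors (1,1,1,1,1,1).

The boundary map ∂_2: C_2 → C_1 sends each 2-simplex [p,q,r] to [q,r] − [p,r] + [p,q]. For instance
  ∂efg = fg − eg + ef,
  ∂bfg = fg − bg + bf.
The 18×12 boundary matrix has rank 12 and Smith normal form diag(1,1,1,1,1,1,1,1,1,1,1,2).

From H_k ≅ ker(∂_k) / im(∂_{k+1}) we obtain:

  H_0: rank C_0 − rank ∂_1 = 7 − 6 = 1, and the invariant factors of ∂_1 are all 1, so H_0 ≅ Z.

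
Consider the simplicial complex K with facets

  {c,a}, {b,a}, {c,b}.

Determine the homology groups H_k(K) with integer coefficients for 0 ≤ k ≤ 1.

We work with the vertex ordering a < b < c. The simplices of K, each written with vertices in increasing order, are:

  0-simplices (3): a, b, c
  1-simplices (3): ab, ac, bc

so the chain groups are C_0 ≅ Z^3, C_1 ≅ Z^3.

Boundary ∂_1: C_1 → C_0 is given by ∂[p,q] = [q] − [p]. For instance
  ∂bc = c − b.
This gives a 3×3 integer matrix of rank 2; reducing to Smith normal form yields diagonal entries (1,1).

Now H_k = ker ∂_k / im ∂_{k+1}, so:

  H_0: rank C_0 − rank ∂_1 = 3 − 2 = 1, and the invariant factors of ∂_1 are all 1, so H_0 = Z.
  H_1: rank ker ∂_1 − rank ∂_2 = (3 − 2) − 0 = 1, and there is no ∂_2, so H_1 = Z.

As a check, the Euler characteristic is 3 − 3 = 0, which agrees with 1 − 1 = 0.

H_0 ≅ Z,  H_1 ≅ Z.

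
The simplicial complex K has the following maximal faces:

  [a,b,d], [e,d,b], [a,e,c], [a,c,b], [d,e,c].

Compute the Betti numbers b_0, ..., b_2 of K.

b_0 = 1, b_1 = 1, b_2 = 0.

We work with the vertex ordering a < b < c < d < e. The simplices of K, each written with vertices in increasing order, are:

  0-simplices (5): a, b, c, d, e
  1-simplices (10): ab, ac, ad, ae, bc, bd, be, cd, ce, de
  2-simplices (5): abc, abd, ace, bde, cde

Hence C_0 ≅ Z^5, C_1 ≅ Z^10, C_2 ≅ Z^5.

The boundary map ∂_1: C_1 → C_0 is given by ∂[p,q] = [q] − [p].
As a 5×10 matrix over Z this has rank 4, with invariant factors (1,1,1,1).

∂_2: C_2 → C_1 sends each 2-simplex [p,q,r] to [q,r] − [p,r] + [p,q]. For instance
  ∂bde = de − be + bd,
  ∂abc = bc − ac + ab.
The 10×5 boundary matrix has rank 5 and Smith normal form diag(1,1,1,1,1).

Computing H_k = (kernel of ∂_k) / (image of ∂_{k+1}):

  H_0: rank C_0 − rank ∂_1 = 5 − 4 = 1, and the invariant factors of ∂_1 are all 1, so H_0 ≅ Z.
  H_1: rank ker ∂_1 − rank ∂_2 = (10 − 4) − 5 = 1, and the invariant factors of ∂_2 are all 1, so H_1 ≅ Z.
  H_2: rank ker ∂_2 − rank ∂_3 = (5 − 5) − 0 = 0, and there is no ∂_3, so H_2 ≅ 0.

As a check, the Euler characteristic is 5 − 10 + 5 = 0, which agrees with 1 − 1 + 0 = 0.

Hence the Betti numbers are b_0 = 1, b_1 = 1, b_2 = 0.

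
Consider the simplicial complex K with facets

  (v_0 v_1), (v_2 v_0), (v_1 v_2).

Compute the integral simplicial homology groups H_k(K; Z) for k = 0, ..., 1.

Take the total order v_0 < v_1 < v_2 on the vertex set. Then K (dimension 1) consists of the simplices:

  0-simplices (3): [v_0], [v_1], [v_2]
  1-simplices (3): [v_0,v_1], [v_0,v_2], [v_1,v_2]

giving chain groups C_0 ≅ Z^3, C_1 ≅ Z^3.

Boundary ∂_1: C_1 → C_0 sends each edge [p,q] (with p < q) to q − p.
The resulting 3×3 matrix has rank 2, and its Smith normal form has invariant factors (1,1).

Computing H_k = (kernel of ∂_k) / (image of ∂_{k+1}):

  H_0: rank C_0 − rank ∂_1 = 3 − 2 = 1, and the invariant factors of ∂_1 are all 1, so H_0 ≅ Z.
  H_1: rank ker ∂_1 − rank ∂_2 = (3 − 2) − 0 = 1, and there is no ∂_2, so H_1 ≅ Z.

As a check, the Euler characteristic is 3 − 3 = 0, which agrees with 1 − 1 = 0.

H_0 = Z,  H_1 = Z.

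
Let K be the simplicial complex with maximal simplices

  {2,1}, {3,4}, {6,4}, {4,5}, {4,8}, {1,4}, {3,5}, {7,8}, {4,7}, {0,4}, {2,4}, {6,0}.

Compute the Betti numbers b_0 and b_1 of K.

b_0 = 1, b_1 = 4.

Take the total order 0 < 1 < 2 < 3 < 4 < 5 < 6 < 7 < 8 on the vertex set. Then K (dimension 1) consists of the simplices:

  0-simplices (9): [0], [1], [2], [3], [4], [5], [6], [7], [8]
  1-simplices (12): [0,4], [0,6], [1,2], [1,4], [2,4], [3,4], [3,5], [4,5], [4,6], [4,7], [4,8], [7,8]

giving chain groups C_0 ≅ Z^9, C_1 ≅ Z^12.

Boundary ∂_1: C_1 → C_0 is given by ∂[p,q] = [q] − [p].
As a 9×12 matrix over Z this has rank 8, with invariant factors (1,1,1,1,1,1,1,1).

Reading off H_k = ker ∂_k / im ∂_{k+1}:

  H_0: rank C_0 − rank ∂_1 = 9 − 8 = 1, and the invariant factors of ∂_1 are all 1, so H_0 ≅ Z.
  H_1: rank ker ∂_1 − rank ∂_2 = (12 − 8) − 0 = 4, and there is no ∂_2, so H_1 ≅ Z^4.

As a check, the Euler characteristic is 9 − 12 = -3, which agrees with 1 − 4 = -3.

Hence the Betti numbers are b_0 = 1, b_1 = 4.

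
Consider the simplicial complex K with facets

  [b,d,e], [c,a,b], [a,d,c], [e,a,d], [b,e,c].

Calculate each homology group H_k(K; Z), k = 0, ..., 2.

H_0 ≅ Z,  H_1 ≅ Z,  H_2 = 0.

Take the total order a < b < c < d < e on the vertex set. Then K (dimension 2) consists of the simplices:

  0-simplices (5): a, b, c, d, e
  1-simplices (10): ab, ac, ad, ae, bc, bd, be, cd, ce, de
  2-simplices (5): abc, acd, ade, bce, bde

so the chain groups are C_0 ≅ Z^5, C_1 ≅ Z^10, C_2 ≅ Z^5.

The boundary map ∂_1: C_1 → C_0 is given by ∂[p,q] = [q] − [p]. For instance
  ∂ac = c − a.
This gives a 5×10 integer matrix of rank 4; reducing to Smith normal form yields diagonal entries (1,1,1,1).

Boundary ∂_2: C_2 → C_1 acts by ∂[p,q,r] = [q,r] − [p,r] + [p,q]. For instance
  ∂bce = ce − be + bc,
  ∂abc = bc − ac + ab.
The 10×5 boundary matrix has rank 5 and Smith normal form diag(1,1,1,1,1).

Computing H_k = (kernel of ∂_k) / (image of ∂_{k+1}):

  H_0: rank C_0 − rank ∂_1 = 5 − 4 = 1, and the invariant factors of ∂_1 are all 1, so H_0 ≅ Z.
  H_1: rank ker ∂_1 − rank ∂_2 = (10 − 4) − 5 = 1, and the invariant factors of ∂_2 are all 1, so H_1 ≅ Z.
  H_2: rank ker ∂_2 − rank ∂_3 = (5 − 5) − 0 = 0, and there is no ∂_3, so H_2 ≅ 0.

(K is a triangulation of the Möbius band.)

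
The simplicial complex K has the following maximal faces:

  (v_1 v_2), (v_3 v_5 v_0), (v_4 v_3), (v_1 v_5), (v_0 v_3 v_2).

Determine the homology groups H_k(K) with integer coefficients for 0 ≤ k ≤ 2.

Fix the vertex order v_0 < v_1 < v_2 < v_3 < v_4 < v_5 and write every simplex with vertices in increasing order. Then dim K = 2 and the simplices of K are:

  0-simplices (6): [v_0], [v_1], [v_2], [v_3], [v_4], [v_5]
  1-simplices (8): [v_0,v_2], [v_0,v_3], [v_0,v_5], [v_1,v_2], [v_1,v_5], [v_2,v_3], [v_3,v_4], [v_3,v_5]
  2-simplices (2): [v_0,v_2,v_3], [v_0,v_3,v_5]

giving chain groups C_0 ≅ Z^6, C_1 ≅ Z^8, C_2 ≅ Z^2.

Boundary ∂_1: C_1 → C_0 is given by ∂[p,q] = [q] − [p].
The resulting 6×8 matrix has rank 5, and its Smith normal form has invariant factors (1,1,1,1,1).

The boundary map ∂_2: C_2 → C_1 acts by ∂[p,q,r] = [q,r] − [p,r] + [p,q]. For instance
  ∂[v_0,v_2,v_3] = [v_2,v_3] − [v_0,v_3] + [v_0,v_2],
  ∂[v_0,v_3,v_5] = [v_3,v_5] − [v_0,v_5] + [v_0,v_3].
As a 8×2 matrix over Z this has rank 2, with invariant factors (1,1).

Reading off H_k = ker ∂_k / im ∂_{k+1}:

  H_0: rank C_0 − rank ∂_1 = 6 − 5 = 1, and the invariant factors of ∂_1 are all 1, so H_0 ≅ Z.
  H_1: rank ker ∂_1 − rank ∂_2 = (8 − 5) − 2 = 1, and the invariant factors of ∂_2 are all 1, so H_1 ≅ Z.
  H_2: rank ker ∂_2 − rank ∂_3 = (2 − 2) − 0 = 0, and there is no ∂_3, so H_2 ≅ 0.

H_0 = Z,  H_1 = Z,  H_2 = 0.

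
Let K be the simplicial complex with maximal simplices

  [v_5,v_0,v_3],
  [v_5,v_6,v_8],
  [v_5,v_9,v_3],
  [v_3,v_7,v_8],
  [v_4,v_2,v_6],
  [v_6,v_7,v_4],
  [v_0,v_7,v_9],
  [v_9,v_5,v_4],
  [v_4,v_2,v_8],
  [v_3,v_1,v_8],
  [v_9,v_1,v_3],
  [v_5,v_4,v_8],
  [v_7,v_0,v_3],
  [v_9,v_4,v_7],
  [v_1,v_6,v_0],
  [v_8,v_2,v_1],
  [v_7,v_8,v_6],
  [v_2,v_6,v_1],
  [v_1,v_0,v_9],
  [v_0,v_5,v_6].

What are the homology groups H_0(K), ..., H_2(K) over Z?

H_0 ≅ Z,  H_1 ≅ Z × Z/2,  H_2 = 0.

Fix the vertex order v_0 < v_1 < v_2 < v_3 < v_4 < v_5 < v_6 < v_7 < v_8 < v_9 and write every simplex with vertices in increasing order. Then dim K = 2 and the simplices of K are:

  0-simplices (10): [v_0], [v_1], [v_2], [v_3], [v_4], [v_5], [v_6], [v_7], [v_8], [v_9]
  1-simplices (30): (30 of them)
  2-simplices (20): (20 of them)

giving chain groups C_0 ≅ Z^10, C_1 ≅ Z^30, C_2 ≅ Z^20.

The boundary map ∂_1: C_1 → C_0 sends each edge [p,q] (with p < q) to q − p. For instance
  ∂[v_1,v_2] = [v_2] − [v_1].
This gives a 10×30 integer matrix of rank 9; reducing to Smith normal form yields diagonal entries (1,1,1,1,1,1,1,1,1).

The boundary map ∂_2: C_2 → C_1 maps a triangle to the signed sum of its edges. For instance
  ∂[v_4,v_5,v_9] = [v_5,v_9] − [v_4,v_9] + [v_4,v_5],
  ∂[v_1,v_3,v_9] = [v_3,v_9] − [v_1,v_9] + [v_1,v_3].
As a 30×20 matrix over Z this has rank 20, with invariant factors (1,1,1,1,1,1,1,1,1,1,1,1,1,1,1,1,1,1,1,2).

Now H_k = ker ∂_k / im ∂_{k+1}, so:

  H_0: rank C_0 − rank ∂_1 = 10 − 9 = 1, and the invariant factors of ∂_1 are all 1, so H_0 = Z.
  H_1: rank ker ∂_1 − rank ∂_2 = (30 − 9) − 20 = 1, and ∂_2 has invariant factor 2 > 1, so H_1 = Z × Z/2.
  H_2: rank ker ∂_2 − rank ∂_3 = (20 − 20) − 0 = 0, and there is no ∂_3, so H_2 = 0.

As a check, the Euler characteristic is 10 − 30 + 20 = 0, which agrees with 1 − 1 + 0 = 0.
(K is a triangulation of the Klein bottle.)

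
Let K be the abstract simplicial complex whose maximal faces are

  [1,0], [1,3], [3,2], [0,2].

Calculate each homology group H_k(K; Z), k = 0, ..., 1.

Order the vertices as 0 < 1 < 2 < 3. Listing each simplex with vertices in this order, K has dimension 1 with simplices:

  0-simplices (4): [0], [1], [2], [3]
  1-simplices (4): [0,1], [0,2], [1,3], [2,3]

Hence C_0 ≅ Z^4, C_1 ≅ Z^4.

∂_1: C_1 → C_0 is given by ∂[p,q] = [q] − [p]. For instance
  ∂[0,1] = [1] − [0].
As a 4×4 matrix over Z this has rank 3, with invariant factors (1,1,1).

Now H_k = ker ∂_k / im ∂_{k+1}, so:

  H_0: rank C_0 − rank ∂_1 = 4 − 3 = 1, and the invariant factors of ∂_1 are all 1, so H_0 = Z.
  H_1: rank ker ∂_1 − rank ∂_2 = (4 − 3) − 0 = 1, and there is no ∂_2, so H_1 = Z.

H_0 = Z,  H_1 = Z.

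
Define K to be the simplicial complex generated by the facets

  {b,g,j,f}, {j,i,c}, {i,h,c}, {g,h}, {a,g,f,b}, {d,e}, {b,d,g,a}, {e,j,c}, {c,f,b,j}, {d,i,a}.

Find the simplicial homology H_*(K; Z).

H_0 = Z,  H_1 = Z^3,  H_2 = 0,  H_3 = 0.

K has 10 vertices, 25 edges, 17 triangles, 4 3-simplices.
rank ∂_0 = 0, rank ∂_1 = 9 ⇒ b_0 = 10 − 0 − 9 = 1; all invariant factors of ∂_1 are 1 so no torsion. So H_0 = Z.
rank ∂_1 = 9, rank ∂_2 = 13 ⇒ b_1 = 25 − 9 − 13 = 3; all invariant factors of ∂_2 are 1 so no torsion. So H_1 = Z^3.
rank ∂_2 = 13, rank ∂_3 = 4 ⇒ b_2 = 17 − 13 − 4 = 0; all invariant factors of ∂_3 are 1 so no torsion. So H_2 = 0.
rank ∂_3 = 4, rank ∂_4 = 0 ⇒ b_3 = 4 − 4 − 0 = 0. So H_3 = 0.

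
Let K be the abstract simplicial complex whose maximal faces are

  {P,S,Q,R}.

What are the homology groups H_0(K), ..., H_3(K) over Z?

Take the total order P < Q < R < S on the vertex set. Then K (dimension 3) consists of the simplices:

  0-simplices (4): P, Q, R, S
  1-simplices (6): PQ, PR, PS, QR, QS, RS
  2-simplices (4): PQR, PQS, PRS, QRS
  3-simplices (1): PQRS

so the chain groups are C_0 ≅ Z^4, C_1 ≅ Z^6, C_2 ≅ Z^4, C_3 ≅ Z^1.

∂_1: C_1 → C_0 sends each edge [p,q] (with p < q) to q − p. For instance
  ∂PS = S − P.
The 4×6 boundary matrix has rank 3 and Smith normal form diag(1,1,1).

∂_2: C_2 → C_1 acts by ∂[p,q,r] = [q,r] − [p,r] + [p,q]. For instance
  ∂QRS = RS − QS + QR,
  ∂PQR = QR − PR + PQ.
The resulting 6×4 matrix has rank 3, and its Smith normal form has invariant factors (1,1,1).

The boundary map ∂_3: C_3 → C_2 sends each 3-simplex σ to the alternating sum Σ_i (−1)^i (σ with its i-th vertex removed). For instance
  ∂PQRS = QRS − PRS + PQS − PQR.
This gives a 4×1 integer matrix of rank 1; reducing to Smith normal form yields diagonal entries (1).

Computing H_k = (kernel of ∂_k) / (image of ∂_{k+1}):

  H_0: rank C_0 − rank ∂_1 = 4 − 3 = 1, and the invariant factors of ∂_1 are all 1, so H_0 = Z.
  H_1: rank ker ∂_1 − rank ∂_2 = (6 − 3) − 3 = 0, and the invariant factors of ∂_2 are all 1, so H_1 = 0.
  H_2: rank ker ∂_2 − rank ∂_3 = (4 − 3) − 1 = 0, and the invariant factors of ∂_3 are all 1, so H_2 = 0.
  H_3: rank ker ∂_3 − rank ∂_4 = (1 − 1) − 0 = 0, and there is no ∂_4, so H_3 = 0.

(K is a triangulation of the 3-simplex.)

H_0 = Z,  H_1 = 0,  H_2 = 0,  H_3 = 0.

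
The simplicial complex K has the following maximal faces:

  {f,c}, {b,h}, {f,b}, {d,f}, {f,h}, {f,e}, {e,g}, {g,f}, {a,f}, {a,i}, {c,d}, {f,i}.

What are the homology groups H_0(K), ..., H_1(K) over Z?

K has 9 vertices, 12 edges.
rank ∂_0 = 0, rank ∂_1 = 8 ⇒ b_0 = 9 − 0 − 8 = 1; all invariant factors of ∂_1 are 1 so no torsion. So H_0 ≅ Z.
rank ∂_1 = 8, rank ∂_2 = 0 ⇒ b_1 = 12 − 8 − 0 = 4. So H_1 ≅ Z^4.

H_0 = Z,  H_1 = Z^4.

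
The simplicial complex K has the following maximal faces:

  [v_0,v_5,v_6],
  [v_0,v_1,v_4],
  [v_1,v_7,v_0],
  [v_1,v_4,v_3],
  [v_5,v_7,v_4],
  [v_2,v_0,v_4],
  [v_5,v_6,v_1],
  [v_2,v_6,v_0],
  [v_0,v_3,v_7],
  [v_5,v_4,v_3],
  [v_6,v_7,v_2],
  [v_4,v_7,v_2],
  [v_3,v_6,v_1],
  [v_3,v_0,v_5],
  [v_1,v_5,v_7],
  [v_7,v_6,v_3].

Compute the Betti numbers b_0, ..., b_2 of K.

Fix the vertex order v_0 < v_1 < v_2 < v_3 < v_4 < v_5 < v_6 < v_7 and write every simplex with vertices in increasing order. Then dim K = 2 and the simplices of K are:

  0-simplices (8): [v_0], [v_1], [v_2], [v_3], [v_4], [v_5], [v_6], [v_7]
  1-simplices (24): (24 of them)
  2-simplices (16): (16 of them)

Hence C_0 ≅ Z^8, C_1 ≅ Z^24, C_2 ≅ Z^16.

Boundary ∂_1: C_1 → C_0 is given by ∂[p,q] = [q] − [p]. For instance
  ∂[v_0,v_3] = [v_3] − [v_0].
This gives a 8×24 integer matrix of rank 7; reducing to Smith normal form yields diagonal entries (1,1,1,1,1,1,1).

The boundary map ∂_2: C_2 → C_1 acts by ∂[p,q,r] = [q,r] − [p,r] + [p,q]. For instance
  ∂[v_3,v_4,v_5] = [v_4,v_5] − [v_3,v_5] + [v_3,v_4],
  ∂[v_0,v_1,v_4] = [v_1,v_4] − [v_0,v_4] + [v_0,v_1].
The resulting 24×16 matrix has rank 15, and its Smith normal form has invariant factors (1,1,1,1,1,1,1,1,1,1,1,1,1,1,1).

From H_k ≅ ker(∂_k) / im(∂_{k+1}) we obtain:

  H_0: rank C_0 − rank ∂_1 = 8 − 7 = 1, and the invariant factors of ∂_1 are all 1, so H_0 ≅ Z.
  H_1: rank ker ∂_1 − rank ∂_2 = (24 − 7) − 15 = 2, and the invariant factors of ∂_2 are all 1, so H_1 ≅ Z^2.
  H_2: rank ker ∂_2 − rank ∂_3 = (16 − 15) − 0 = 1, and there is no ∂_3, so H_2 ≅ Z.

As a check, the Euler characteristic is 8 − 24 + 16 = 0, which agrees with 1 − 2 + 1 = 0.
(K is a triangulation of the torus T^2.)

Hence the Betti numbers are b_0 = 1, b_1 = 2, b_2 = 1.

b_0 = 1, b_1 = 2, b_2 = 1.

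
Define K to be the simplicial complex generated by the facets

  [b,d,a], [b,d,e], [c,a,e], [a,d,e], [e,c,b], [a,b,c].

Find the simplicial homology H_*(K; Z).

H_0 = Z,  H_1 = 0,  H_2 = Z.

Order the vertices as a < b < c < d < e. Listing each simplex with vertices in this order, K has dimension 2 with simplices:

  0-simplices (5): a, b, c, d, e
  1-simplices (9): ab, ac, ad, ae, bc, bd, be, ce, de
  2-simplices (6): abc, abd, ace, ade, bce, bde

giving chain groups C_0 ≅ Z^5, C_1 ≅ Z^9, C_2 ≅ Z^6.

Boundary ∂_1: C_1 → C_0 maps an edge to its endpoints' difference, ∂[p,q] = q − p.
This gives a 5×9 integer matrix of rank 4; reducing to Smith normal form yields diagonal entries (1,1,1,1).

The boundary map ∂_2: C_2 → C_1 sends each 2-simplex [p,q,r] to [q,r] − [p,r] + [p,q]. For instance
  ∂abc = bc − ac + ab,
  ∂abd = bd − ad + ab.
The resulting 9×6 matrix has rank 5, and its Smith normal form has invariant factors (1,1,1,1,1).

Reading off H_k = ker ∂_k / im ∂_{k+1}:

  H_0: rank C_0 − rank ∂_1 = 5 − 4 = 1, and the invariant factors of ∂_1 are all 1, so H_0 = Z.
  H_1: rank ker ∂_1 − rank ∂_2 = (9 − 4) − 5 = 0, and the invariant factors of ∂_2 are all 1, so H_1 = 0.
  H_2: rank ker ∂_2 − rank ∂_3 = (6 − 5) − 0 = 1, and there is no ∂_3, so H_2 = Z.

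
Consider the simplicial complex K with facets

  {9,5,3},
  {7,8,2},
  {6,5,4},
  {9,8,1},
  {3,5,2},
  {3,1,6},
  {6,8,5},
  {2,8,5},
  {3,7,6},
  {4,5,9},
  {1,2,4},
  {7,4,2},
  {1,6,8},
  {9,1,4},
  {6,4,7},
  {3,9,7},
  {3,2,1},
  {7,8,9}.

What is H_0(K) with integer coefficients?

H_0 = Z.

Take the total order 1 < 2 < 3 < 4 < 5 < 6 < 7 < 8 < 9 on the vertex set. Then K (dimension 2) consists of the simplices:

  0-simplices (9): [1], [2], [3], [4], [5], [6], [7], [8], [9]
  1-simplices (27): (27 of them)
  2-simplices (18): [1,2,3], [1,2,4], [1,3,6], [1,4,9], [1,6,8], [1,8,9], [2,3,5], [2,4,7], [2,5,8], [2,7,8], [3,5,9], [3,6,7], [3,7,9], [4,5,6], [4,5,9], [4,6,7], [5,6,8], [7,8,9]

giving chain groups C_0 ≅ Z^9, C_1 ≅ Z^27, C_2 ≅ Z^18.

∂_1: C_1 → C_0 sends each edge [p,q] (with p < q) to q − p.
As a 9×27 matrix over Z this has rank 8, with invariant factors (1,1,1,1,1,1,1,1).

Boundary ∂_2: C_2 → C_1 acts by ∂[p,q,r] = [q,r] − [p,r] + [p,q]. For instance
  ∂[4,6,7] = [6,7] − [4,7] + [4,6],
  ∂[1,2,3] = [2,3] − [1,3] + [1,2].
This gives a 27×18 integer matrix of rank 17; reducing to Smith normal form yields diagonal entries (1,1,1,1,1,1,1,1,1,1,1,1,1,1,1,1,1).

Computing H_k = (kernel of ∂_k) / (image of ∂_{k+1}):

  H_0: rank C_0 − rank ∂_1 = 9 − 8 = 1, and the invariant factors of ∂_1 are all 1, so H_0 = Z.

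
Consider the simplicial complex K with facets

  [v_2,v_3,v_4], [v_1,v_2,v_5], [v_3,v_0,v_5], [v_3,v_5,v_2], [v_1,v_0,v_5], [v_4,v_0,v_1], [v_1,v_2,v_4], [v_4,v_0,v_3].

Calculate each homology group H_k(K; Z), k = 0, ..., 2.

Take the total order v_0 < v_1 < v_2 < v_3 < v_4 < v_5 on the vertex set. Then K (dimension 2) consists of the simplices:

  0-simplices (6): [v_0], [v_1], [v_2], [v_3], [v_4], [v_5]
  1-simplices (12): [v_0,v_1], [v_0,v_3], [v_0,v_4], [v_0,v_5], [v_1,v_2], [v_1,v_4], [v_1,v_5], [v_2,v_3], [v_2,v_4], [v_2,v_5], [v_3,v_4], [v_3,v_5]
  2-simplices (8): [v_0,v_1,v_4], [v_0,v_1,v_5], [v_0,v_3,v_4], [v_0,v_3,v_5], [v_1,v_2,v_4], [v_1,v_2,v_5], [v_2,v_3,v_4], [v_2,v_3,v_5]

Hence C_0 ≅ Z^6, C_1 ≅ Z^12, C_2 ≅ Z^8.

∂_1: C_1 → C_0 maps an edge to its endpoints' difference, ∂[p,q] = q − p. For instance
  ∂[v_3,v_4] = [v_4] − [v_3].
The resulting 6×12 matrix has rank 5, and its Smith normal form has invariant factors (1,1,1,1,1).

Boundary ∂_2: C_2 → C_1 maps a triangle to the signed sum of its edges. For instance
  ∂[v_2,v_3,v_4] = [v_3,v_4] − [v_2,v_4] + [v_2,v_3],
  ∂[v_1,v_2,v_5] = [v_2,v_5] − [v_1,v_5] + [v_1,v_2].
The 12×8 boundary matrix has rank 7 and Smith normal form diag(1,1,1,1,1,1,1).

Now H_k = ker ∂_k / im ∂_{k+1}, so:

  H_0: rank C_0 − rank ∂_1 = 6 − 5 = 1, and the invariant factors of ∂_1 are all 1, so H_0 ≅ Z.
  H_1: rank ker ∂_1 − rank ∂_2 = (12 − 5) − 7 = 0, and the invariant factors of ∂_2 are all 1, so H_1 ≅ 0.
  H_2: rank ker ∂_2 − rank ∂_3 = (8 − 7) − 0 = 1, and there is no ∂_3, so H_2 ≅ Z.

H_0 = Z,  H_1 = 0,  H_2 = Z.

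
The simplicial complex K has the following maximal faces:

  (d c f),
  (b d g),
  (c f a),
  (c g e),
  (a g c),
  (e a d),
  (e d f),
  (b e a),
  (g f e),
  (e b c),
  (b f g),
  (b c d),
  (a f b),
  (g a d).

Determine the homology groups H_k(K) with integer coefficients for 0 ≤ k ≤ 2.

We work with the vertex ordering a < b < c < d < e < f < g. The simplices of K, each written with vertices in increasing order, are:

  0-simplices (7): a, b, c, d, e, f, g
  1-simplices (21): ab, ac, ad, ae, af, ag, bc, bd, be, bf, bg, cd, ce, cf, cg, de, df, dg, ef, eg, fg
  2-simplices (14): abe, abf, acf, acg, ade, adg, bcd, bce, bdg, bfg, cdf, ceg, def, efg

Hence C_0 ≅ Z^7, C_1 ≅ Z^21, C_2 ≅ Z^14.

∂_1: C_1 → C_0 sends each edge [p,q] (with p < q) to q − p. For instance
  ∂ef = f − e.
This gives a 7×21 integer matrix of rank 6; reducing to Smith normal form yields diagonal entries (1,1,1,1,1,1).

Boundary ∂_2: C_2 → C_1 acts by ∂[p,q,r] = [q,r] − [p,r] + [p,q]. For instance
  ∂abf = bf − af + ab,
  ∂ceg = eg − cg + ce.
This gives a 21×14 integer matrix of rank 13; reducing to Smith normal form yields diagonal entries (1,1,1,1,1,1,1,1,1,1,1,1,1).

Computing H_k = (kernel of ∂_k) / (image of ∂_{k+1}):

  H_0: rank C_0 − rank ∂_1 = 7 − 6 = 1, and the invariant factors of ∂_1 are all 1, so H_0 = Z.
  H_1: rank ker ∂_1 − rank ∂_2 = (21 − 6) − 13 = 2, and the invariant factors of ∂_2 are all 1, so H_1 = Z^2.
  H_2: rank ker ∂_2 − rank ∂_3 = (14 − 13) − 0 = 1, and there is no ∂_3, so H_2 = Z.

H_0 ≅ Z,  H_1 ≅ Z^2,  H_2 ≅ Z.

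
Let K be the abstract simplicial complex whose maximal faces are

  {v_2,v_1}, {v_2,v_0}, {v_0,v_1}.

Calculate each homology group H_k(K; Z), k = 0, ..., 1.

H_0 = Z,  H_1 = Z.

K has 3 vertices, 3 edges.
rank ∂_0 = 0, rank ∂_1 = 2 ⇒ b_0 = 3 − 0 − 2 = 1; all invariant factors of ∂_1 are 1 so no torsion. So H_0 = Z.
rank ∂_1 = 2, rank ∂_2 = 0 ⇒ b_1 = 3 − 2 − 0 = 1. So H_1 = Z.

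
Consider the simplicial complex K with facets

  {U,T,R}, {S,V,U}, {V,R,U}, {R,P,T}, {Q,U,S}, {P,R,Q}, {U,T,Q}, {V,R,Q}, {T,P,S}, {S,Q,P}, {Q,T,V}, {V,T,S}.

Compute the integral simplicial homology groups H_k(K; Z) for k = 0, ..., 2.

Take the total order P < Q < R < S < T < U < V on the vertex set. Then K (dimension 2) consists of the simplices:

  0-simplices (7): P, Q, R, S, T, U, V
  1-simplices (18): PQ, PR, PS, PT, QR, QS, QT, QU, QV, RT, RU, RV, ST, SU, SV, TU, TV, UV
  2-simplices (12): PQR, PQS, PRT, PST, QRV, QSU, QTU, QTV, RTU, RUV, STV, SUV

so the chain groups are C_0 ≅ Z^7, C_1 ≅ Z^18, C_2 ≅ Z^12.

∂_1: C_1 → C_0 sends each edge [p,q] (with p < q) to q − p.
The 7×18 boundary matrix has rank 6 and Smith normal form diag(1,1,1,1,1,1).

The boundary map ∂_2: C_2 → C_1 maps a triangle to the signed sum of its edges. For instance
  ∂QRV = RV − QV + QR,
  ∂QSU = SU − QU + QS.
The 18×12 boundary matrix has rank 12 and Smith normal form diag(1,1,1,1,1,1,1,1,1,1,1,2).

Reading off H_k = ker ∂_k / im ∂_{k+1}:

  H_0: rank C_0 − rank ∂_1 = 7 − 6 = 1, and the invariant factors of ∂_1 are all 1, so H_0 = Z.
  H_1: rank ker ∂_1 − rank ∂_2 = (18 − 6) − 12 = 0, and ∂_2 has invariant factor 2 > 1, so H_1 = Z/2.
  H_2: rank ker ∂_2 − rank ∂_3 = (12 − 12) − 0 = 0, and there is no ∂_3, so H_2 = 0.

As a check, the Euler characteristic is 7 − 18 + 12 = 1, which agrees with 1 − 0 + 0 = 1.
(K is a triangulation of the real projective plane RP^2.)

H_0 ≅ Z,  H_1 ≅ Z/2,  H_2 = 0.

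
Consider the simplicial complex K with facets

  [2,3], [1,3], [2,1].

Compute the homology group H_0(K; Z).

Order the vertices as 1 < 2 < 3. Listing each simplex with vertices in this order, K has dimension 1 with simplices:

  0-simplices (3): [1], [2], [3]
  1-simplices (3): [1,2], [1,3], [2,3]

Hence C_0 ≅ Z^3, C_1 ≅ Z^3.

∂_1: C_1 → C_0 sends each edge [p,q] (with p < q) to q − p.
The 3×3 boundary matrix has rank 2 and Smith normal form diag(1,1).

Computing H_k = (kernel of ∂_k) / (image of ∂_{k+1}):

  H_0: rank C_0 − rank ∂_1 = 3 − 2 = 1, and the invariant factors of ∂_1 are all 1, so H_0 = Z.

(K is a triangulation of the circle S^1.)

H_0 = Z.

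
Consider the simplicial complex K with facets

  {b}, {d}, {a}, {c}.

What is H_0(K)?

H_0 = Z^4.

Order the vertices as a < b < c < d. Listing each simplex with vertices in this order, K has dimension 0 with simplices:

  0-simplices (4): a, b, c, d

so the chain groups are C_0 ≅ Z^4.

From H_k ≅ ker(∂_k) / im(∂_{k+1}) we obtain:

  H_0: rank C_0 − rank ∂_1 = 4 − 0 = 4, and there is no ∂_1, so H_0 ≅ Z^4.

(K is a triangulation of a set of 4 points.)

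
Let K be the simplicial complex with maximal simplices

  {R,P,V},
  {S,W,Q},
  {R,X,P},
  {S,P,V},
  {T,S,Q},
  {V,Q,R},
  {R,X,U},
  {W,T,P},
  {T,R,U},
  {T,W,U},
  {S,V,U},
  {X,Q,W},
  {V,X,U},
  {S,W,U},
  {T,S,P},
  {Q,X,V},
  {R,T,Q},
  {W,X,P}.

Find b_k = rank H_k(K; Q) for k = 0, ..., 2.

Order the vertices as P < Q < R < S < T < U < V < W < X. Listing each simplex with vertices in this order, K has dimension 2 with simplices:

  0-simplices (9): P, Q, R, S, T, U, V, W, X
  1-simplices (27): PR, PS, PT, PV, PW, PX, QR, QS, QT, QV, QW, QX, RT, RU, RV, RX, ST, SU, SV, SW, TU, TW, UV, UW, UX, VX, WX
  2-simplices (18): PRV, PRX, PST, PSV, PTW, PWX, QRT, QRV, QST, QSW, QVX, QWX, RTU, RUX, SUV, SUW, TUW, UVX

Hence C_0 ≅ Z^9, C_1 ≅ Z^27, C_2 ≅ Z^18.

Boundary ∂_1: C_1 → C_0 maps an edge to its endpoints' difference, ∂[p,q] = q − p. For instance
  ∂TW = W − T.
This gives a 9×27 integer matrix of rank 8; reducing to Smith normal form yields diagonal entries (1,1,1,1,1,1,1,1).

∂_2: C_2 → C_1 maps a triangle to the signed sum of its edges. For instance
  ∂TUW = UW − TW + TU,
  ∂RTU = TU − RU + RT.
The 27×18 boundary matrix has rank 18 and Smith normal form diag(1,1,1,1,1,1,1,1,1,1,1,1,1,1,1,1,1,2).

Computing H_k = (kernel of ∂_k) / (image of ∂_{k+1}):

  H_0: rank C_0 − rank ∂_1 = 9 − 8 = 1, and the invariant factors of ∂_1 are all 1, so H_0 = Z.
  H_1: rank ker ∂_1 − rank ∂_2 = (27 − 8) − 18 = 1, and ∂_2 has invariant factor 2 > 1, so H_1 = Z ⊕ Z/2.
  H_2: rank ker ∂_2 − rank ∂_3 = (18 − 18) − 0 = 0, and there is no ∂_3, so H_2 = 0.

As a check, the Euler characteristic is 9 − 27 + 18 = 0, which agrees with 1 − 1 + 0 = 0.

Hence the Betti numbers are b_0 = 1, b_1 = 1, b_2 = 0.

b_0 = 1, b_1 = 1, b_2 = 0.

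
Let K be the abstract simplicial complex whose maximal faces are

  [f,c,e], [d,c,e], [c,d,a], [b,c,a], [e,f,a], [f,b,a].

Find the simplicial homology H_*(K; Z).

H_0 ≅ Z,  H_1 ≅ Z,  H_2 = 0.

K has 6 vertices, 12 edges, 6 triangles.
rank ∂_0 = 0, rank ∂_1 = 5 ⇒ b_0 = 6 − 0 − 5 = 1; all invariant factors of ∂_1 are 1 so no torsion. So H_0 = Z.
rank ∂_1 = 5, rank ∂_2 = 6 ⇒ b_1 = 12 − 5 − 6 = 1; all invariant factors of ∂_2 are 1 so no torsion. So H_1 = Z.
rank ∂_2 = 6, rank ∂_3 = 0 ⇒ b_2 = 6 − 6 − 0 = 0. So H_2 = 0.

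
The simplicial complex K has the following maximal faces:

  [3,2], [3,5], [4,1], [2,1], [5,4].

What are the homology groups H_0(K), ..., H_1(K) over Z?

H_0 ≅ Z,  H_1 ≅ Z.

Fix the vertex order 1 < 2 < 3 < 4 < 5 and write every simplex with vertices in increasing order. Then dim K = 1 and the simplices of K are:

  0-simplices (5): [1], [2], [3], [4], [5]
  1-simplices (5): [1,2], [1,4], [2,3], [3,5], [4,5]

so the chain groups are C_0 ≅ Z^5, C_1 ≅ Z^5.

The boundary map ∂_1: C_1 → C_0 is given by ∂[p,q] = [q] − [p].
As a 5×5 matrix over Z this has rank 4, with invariant factors (1,1,1,1).

From H_k ≅ ker(∂_k) / im(∂_{k+1}) we obtain:

  H_0: rank C_0 − rank ∂_1 = 5 − 4 = 1, and the invariant factors of ∂_1 are all 1, so H_0 ≅ Z.
  H_1: rank ker ∂_1 − rank ∂_2 = (5 − 4) − 0 = 1, and there is no ∂_2, so H_1 ≅ Z.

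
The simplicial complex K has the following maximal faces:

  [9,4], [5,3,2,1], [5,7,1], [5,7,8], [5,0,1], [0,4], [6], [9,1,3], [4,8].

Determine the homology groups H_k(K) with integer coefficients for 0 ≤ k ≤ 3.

Take the total order 0 < 1 < 2 < 3 < 4 < 5 < 6 < 7 < 8 < 9 on the vertex set. Then K (dimension 3) consists of the simplices:

  0-simplices (10): [0], [1], [2], [3], [4], [5], [6], [7], [8], [9]
  1-simplices (17): [0,1], [0,4], [0,5], [1,2], [1,3], [1,5], [1,7], [1,9], [2,3], [2,5], [3,5], [3,9], [4,8], [4,9], [5,7], [5,8], [7,8]
  2-simplices (8): [0,1,5], [1,2,3], [1,2,5], [1,3,5], [1,3,9], [1,5,7], [2,3,5], [5,7,8]
  3-simplices (1): [1,2,3,5]

Hence C_0 ≅ Z^10, C_1 ≅ Z^17, C_2 ≅ Z^8, C_3 ≅ Z^1.

Boundary ∂_1: C_1 → C_0 maps an edge to its endpoints' difference, ∂[p,q] = q − p. For instance
  ∂[1,5] = [5] − [1].
As a 10×17 matrix over Z this has rank 8, with invariant factors (1,1,1,1,1,1,1,1).

∂_2: C_2 → C_1 acts by ∂[p,q,r] = [q,r] − [p,r] + [p,q]. For instance
  ∂[0,1,5] = [1,5] − [0,5] + [0,1],
  ∂[1,3,9] = [3,9] − [1,9] + [1,3].
The resulting 17×8 matrix has rank 7, and its Smith normal form has invariant factors (1,1,1,1,1,1,1).

∂_3: C_3 → C_2 sends each 3-simplex σ to the alternating sum Σ_i (−1)^i (σ with its i-th vertex removed). For instance
  ∂[1,2,3,5] = [2,3,5] − [1,3,5] + [1,2,5] − [1,2,3].
The resulting 8×1 matrix has rank 1, and its Smith normal form has invariant factors (1).

Computing H_k = (kernel of ∂_k) / (image of ∂_{k+1}):

  H_0: rank C_0 − rank ∂_1 = 10 − 8 = 2, and the invariant factors of ∂_1 are all 1, so H_0 = Z^2.
  H_1: rank ker ∂_1 − rank ∂_2 = (17 − 8) − 7 = 2, and the invariant factors of ∂_2 are all 1, so H_1 = Z^2.
  H_2: rank ker ∂_2 − rank ∂_3 = (8 − 7) − 1 = 0, and the invariant factors of ∂_3 are all 1, so H_2 = 0.
  H_3: rank ker ∂_3 − rank ∂_4 = (1 − 1) − 0 = 0, and there is no ∂_4, so H_3 = 0.

As a check, the Euler characteristic is 10 − 17 + 8 − 1 = 0, which agrees with 2 − 2 + 0 − 0 = 0.

H_0 = Z^2,  H_1 = Z^2,  H_2 = 0,  H_3 = 0.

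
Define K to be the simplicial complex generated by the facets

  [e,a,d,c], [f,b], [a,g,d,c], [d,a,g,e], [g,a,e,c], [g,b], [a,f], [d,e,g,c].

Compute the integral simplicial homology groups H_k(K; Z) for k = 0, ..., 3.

Take the total order a < b < c < d < e < f < g on the vertex set. Then K (dimension 3) consists of the simplices:

  0-simplices (7): a, b, c, d, e, f, g
  1-simplices (13): ac, ad, ae, af, ag, bf, bg, cd, ce, cg, de, dg, eg
  2-simplices (10): acd, ace, acg, ade, adg, aeg, cde, cdg, ceg, deg
  3-simplices (5): acde, acdg, aceg, adeg, cdeg

so the chain groups are C_0 ≅ Z^7, C_1 ≅ Z^13, C_2 ≅ Z^10, C_3 ≅ Z^5.

The boundary map ∂_1: C_1 → C_0 maps an edge to its endpoints' difference, ∂[p,q] = q − p. For instance
  ∂cg = g − c.
The resulting 7×13 matrix has rank 6, and its Smith normal form has invariant factors (1,1,1,1,1,1).

∂_2: C_2 → C_1 acts by ∂[p,q,r] = [q,r] − [p,r] + [p,q]. For instance
  ∂ace = ce − ae + ac,
  ∂adg = dg − ag + ad.
The resulting 13×10 matrix has rank 6, and its Smith normal form has invariant factors (1,1,1,1,1,1).

The boundary map ∂_3: C_3 → C_2 sends each 3-simplex σ to the alternating sum Σ_i (−1)^i (σ with its i-th vertex removed). For instance
  ∂acde = cde − ade + ace − acd,
  ∂aceg = ceg − aeg + acg − ace.
This gives a 10×5 integer matrix of rank 4; reducing to Smith normal form yields diagonal entries (1,1,1,1).

Now H_k = ker ∂_k / im ∂_{k+1}, so:

  H_0: rank C_0 − rank ∂_1 = 7 − 6 = 1, and the invariant factors of ∂_1 are all 1, so H_0 ≅ Z.
  H_1: rank ker ∂_1 − rank ∂_2 = (13 − 6) − 6 = 1, and the invariant factors of ∂_2 are all 1, so H_1 ≅ Z.
  H_2: rank ker ∂_2 − rank ∂_3 = (10 − 6) − 4 = 0, and the invariant factors of ∂_3 are all 1, so H_2 ≅ 0.
  H_3: rank ker ∂_3 − rank ∂_4 = (5 − 4) − 0 = 1, and there is no ∂_4, so H_3 ≅ Z.

H_0 = Z,  H_1 = Z,  H_2 = 0,  H_3 = Z.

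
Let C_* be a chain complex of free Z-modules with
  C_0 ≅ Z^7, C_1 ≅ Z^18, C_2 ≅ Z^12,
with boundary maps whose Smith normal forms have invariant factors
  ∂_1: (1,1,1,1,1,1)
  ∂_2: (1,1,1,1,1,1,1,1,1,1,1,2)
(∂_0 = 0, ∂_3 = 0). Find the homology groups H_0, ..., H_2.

H_0: b_0 = 7 − 0 − 6 = 1; torsion from ∂_1 factors > 1: none. So H_0 ≅ Z.
H_1: b_1 = 18 − 6 − 12 = 0; torsion from ∂_2 factors > 1: [2]. So H_1 ≅ Z/2.
H_2: b_2 = 12 − 12 − 0 = 0; torsion from ∂_3 factors > 1: none. So H_2 ≅ 0.

H_0 ≅ Z,  H_1 ≅ Z/2,  H_2 = 0.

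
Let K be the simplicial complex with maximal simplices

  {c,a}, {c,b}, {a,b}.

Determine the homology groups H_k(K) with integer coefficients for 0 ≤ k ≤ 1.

Order the vertices as a < b < c. Listing each simplex with vertices in this order, K has dimension 1 with simplices:

  0-simplices (3): a, b, c
  1-simplices (3): ab, ac, bc

giving chain groups C_0 ≅ Z^3, C_1 ≅ Z^3.

The boundary map ∂_1: C_1 → C_0 is given by ∂[p,q] = [q] − [p].
As a 3×3 matrix over Z this has rank 2, with invariant factors (1,1).

Now H_k = ker ∂_k / im ∂_{k+1}, so:

  H_0: rank C_0 − rank ∂_1 = 3 − 2 = 1, and the invariant factors of ∂_1 are all 1, so H_0 = Z.
  H_1: rank ker ∂_1 − rank ∂_2 = (3 − 2) − 0 = 1, and there is no ∂_2, so H_1 = Z.

As a check, the Euler characteristic is 3 − 3 = 0, which agrees with 1 − 1 = 0.
(K is a triangulation of the circle S^1.)

H_0 = Z,  H_1 = Z.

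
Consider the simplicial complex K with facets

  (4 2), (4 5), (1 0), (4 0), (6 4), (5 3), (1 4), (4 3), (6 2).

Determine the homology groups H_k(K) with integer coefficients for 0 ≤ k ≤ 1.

Take the total order 0 < 1 < 2 < 3 < 4 < 5 < 6 on the vertex set. Then K (dimension 1) consists of the simplices:

  0-simplices (7): [0], [1], [2], [3], [4], [5], [6]
  1-simplices (9): [0,1], [0,4], [1,4], [2,4], [2,6], [3,4], [3,5], [4,5], [4,6]

so the chain groups are C_0 ≅ Z^7, C_1 ≅ Z^9.

The boundary map ∂_1: C_1 → C_0 maps an edge to its endpoints' difference, ∂[p,q] = q − p. For instance
  ∂[3,4] = [4] − [3].
As a 7×9 matrix over Z this has rank 6, with invariant factors (1,1,1,1,1,1).

Computing H_k = (kernel of ∂_k) / (image of ∂_{k+1}):

  H_0: rank C_0 − rank ∂_1 = 7 − 6 = 1, and the invariant factors of ∂_1 are all 1, so H_0 = Z.
  H_1: rank ker ∂_1 − rank ∂_2 = (9 − 6) − 0 = 3, and there is no ∂_2, so H_1 = Z^3.

As a check, the Euler characteristic is 7 − 9 = -2, which agrees with 1 − 3 = -2.

H_0 = Z,  H_1 = Z^3.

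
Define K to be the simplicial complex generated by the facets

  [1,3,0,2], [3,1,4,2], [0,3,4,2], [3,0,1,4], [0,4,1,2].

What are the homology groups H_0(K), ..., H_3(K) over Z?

K has 5 vertices, 10 edges, 10 triangles, 5 3-simplices.
rank ∂_0 = 0, rank ∂_1 = 4 ⇒ b_0 = 5 − 0 − 4 = 1; all invariant factors of ∂_1 are 1 so no torsion. So H_0 ≅ Z.
rank ∂_1 = 4, rank ∂_2 = 6 ⇒ b_1 = 10 − 4 − 6 = 0; all invariant factors of ∂_2 are 1 so no torsion. So H_1 ≅ 0.
rank ∂_2 = 6, rank ∂_3 = 4 ⇒ b_2 = 10 − 6 − 4 = 0; all invariant factors of ∂_3 are 1 so no torsion. So H_2 ≅ 0.
rank ∂_3 = 4, rank ∂_4 = 0 ⇒ b_3 = 5 − 4 − 0 = 1. So H_3 ≅ Z.

H_0 = Z,  H_1 = 0,  H_2 = 0,  H_3 = Z.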